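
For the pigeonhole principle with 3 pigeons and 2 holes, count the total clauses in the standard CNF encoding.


The PHP encoding has two parts:
1) At-least-one-hole clauses: 3 (one per pigeon, each with 2 literals).
2) At-most-one-pigeon-per-hole clauses: 2 holes * C(3,2) = 2 * 3 = 6.
Total clauses = 3 + 6 = 9.

9


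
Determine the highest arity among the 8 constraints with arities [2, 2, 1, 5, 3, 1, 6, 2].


The arities are: 2, 2, 1, 5, 3, 1, 6, 2.
Scan for the maximum value.
Maximum arity = 6.

6


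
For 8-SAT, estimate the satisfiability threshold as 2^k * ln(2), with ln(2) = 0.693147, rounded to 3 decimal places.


Using the asymptotic formula: threshold ~ 2^k * ln(2).
2^8 = 256.
256 * 0.693147 = 177.446.

177.446


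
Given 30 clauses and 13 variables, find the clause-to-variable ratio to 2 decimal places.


Clause-to-variable ratio = clauses / variables.
30 / 13 = 2.31.

2.31


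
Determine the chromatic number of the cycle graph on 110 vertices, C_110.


A cycle on an even number of vertices is bipartite: alternate two colors around the cycle.
Since 110 is even, two colors suffice, and at least two are needed because the graph has edges.
Chromatic number = 2.

2


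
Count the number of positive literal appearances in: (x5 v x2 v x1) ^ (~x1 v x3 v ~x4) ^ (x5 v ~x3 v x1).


Scan each clause for unnegated literals.
Clause 1: 3 positive; Clause 2: 1 positive; Clause 3: 2 positive.
Total positive literal occurrences = 6.

6


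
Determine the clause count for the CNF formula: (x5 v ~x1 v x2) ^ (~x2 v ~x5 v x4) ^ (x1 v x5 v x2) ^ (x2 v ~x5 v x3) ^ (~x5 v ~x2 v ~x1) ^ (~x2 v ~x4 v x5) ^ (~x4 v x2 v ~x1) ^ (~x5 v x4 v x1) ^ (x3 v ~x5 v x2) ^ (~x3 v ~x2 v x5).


Each group enclosed in parentheses joined by ^ is one clause.
Counting the conjuncts: 10 clauses.

10


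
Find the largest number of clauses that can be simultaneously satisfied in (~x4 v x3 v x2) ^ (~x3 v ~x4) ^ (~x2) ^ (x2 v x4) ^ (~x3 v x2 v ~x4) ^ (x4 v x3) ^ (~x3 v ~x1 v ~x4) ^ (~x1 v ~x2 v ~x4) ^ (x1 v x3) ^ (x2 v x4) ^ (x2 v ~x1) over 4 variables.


Enumerate all 16 truth assignments.
For each, count how many of the 11 clauses are satisfied.
The formula is not fully satisfiable, so the maximum is below 11.
Maximum simultaneously satisfiable clauses = 10.

10


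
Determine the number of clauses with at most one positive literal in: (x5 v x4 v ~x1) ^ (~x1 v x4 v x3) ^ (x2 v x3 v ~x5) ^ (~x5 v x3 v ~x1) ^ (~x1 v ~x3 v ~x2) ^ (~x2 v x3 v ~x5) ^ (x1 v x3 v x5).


A Horn clause has at most one positive literal.
Clause 1: 2 positive lit(s) -> not Horn
Clause 2: 2 positive lit(s) -> not Horn
Clause 3: 2 positive lit(s) -> not Horn
Clause 4: 1 positive lit(s) -> Horn
Clause 5: 0 positive lit(s) -> Horn
Clause 6: 1 positive lit(s) -> Horn
Clause 7: 3 positive lit(s) -> not Horn
Total Horn clauses = 3.

3


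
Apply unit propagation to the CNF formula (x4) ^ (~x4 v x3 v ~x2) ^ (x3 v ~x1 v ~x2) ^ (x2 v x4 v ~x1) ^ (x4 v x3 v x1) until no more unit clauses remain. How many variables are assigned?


Unit propagation repeatedly assigns the literal in any unit clause, then simplifies.
Assignments in order: x4 = T.
No further unit clauses remain.
Total variables assigned = 1.

1


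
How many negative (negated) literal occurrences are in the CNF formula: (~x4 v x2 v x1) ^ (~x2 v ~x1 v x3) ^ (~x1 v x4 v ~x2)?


Scan each clause for negated literals.
Clause 1: 1 negative; Clause 2: 2 negative; Clause 3: 2 negative.
Total negative literal occurrences = 5.

5


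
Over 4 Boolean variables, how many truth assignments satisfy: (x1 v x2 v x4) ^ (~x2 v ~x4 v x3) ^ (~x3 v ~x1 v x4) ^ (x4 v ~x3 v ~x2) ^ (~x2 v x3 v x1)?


Enumerate all 16 truth assignments over 4 variables.
Test each against every clause.
Satisfying assignments found: 8.

8


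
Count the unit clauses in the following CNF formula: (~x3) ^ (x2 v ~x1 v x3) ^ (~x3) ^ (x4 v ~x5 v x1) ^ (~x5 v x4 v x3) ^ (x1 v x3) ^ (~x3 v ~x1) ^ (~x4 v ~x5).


A unit clause contains exactly one literal.
Unit clauses found: (~x3), (~x3).
Count = 2.

2


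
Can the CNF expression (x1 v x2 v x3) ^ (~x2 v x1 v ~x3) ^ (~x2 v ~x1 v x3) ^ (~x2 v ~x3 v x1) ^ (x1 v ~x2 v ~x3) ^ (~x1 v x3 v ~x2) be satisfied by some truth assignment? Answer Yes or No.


Check all 8 possible truth assignments.
Number of satisfying assignments found: 5.
The formula is satisfiable.

Yes


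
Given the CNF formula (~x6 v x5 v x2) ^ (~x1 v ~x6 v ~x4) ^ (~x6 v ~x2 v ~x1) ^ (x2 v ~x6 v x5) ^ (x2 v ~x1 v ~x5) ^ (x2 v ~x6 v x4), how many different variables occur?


Identify each distinct variable in the formula.
Variables found: x1, x2, x4, x5, x6.
Total distinct variables = 5.

5


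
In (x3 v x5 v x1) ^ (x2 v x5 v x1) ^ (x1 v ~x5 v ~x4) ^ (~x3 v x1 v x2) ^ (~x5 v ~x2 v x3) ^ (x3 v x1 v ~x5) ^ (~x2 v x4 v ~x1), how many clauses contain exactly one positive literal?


A definite clause has exactly one positive literal.
Clause 1: 3 positive -> not definite
Clause 2: 3 positive -> not definite
Clause 3: 1 positive -> definite
Clause 4: 2 positive -> not definite
Clause 5: 1 positive -> definite
Clause 6: 2 positive -> not definite
Clause 7: 1 positive -> definite
Definite clause count = 3.

3


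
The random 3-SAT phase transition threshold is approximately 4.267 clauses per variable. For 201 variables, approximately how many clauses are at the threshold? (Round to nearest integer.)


The 3-SAT phase transition occurs at approximately 4.267 clauses per variable.
m = 4.267 * 201 = 857.667.
Rounded to nearest integer: 858.

858


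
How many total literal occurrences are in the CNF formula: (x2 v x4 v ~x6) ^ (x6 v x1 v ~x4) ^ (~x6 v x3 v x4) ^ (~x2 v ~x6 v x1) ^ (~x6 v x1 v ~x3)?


Clause lengths: 3, 3, 3, 3, 3.
Sum = 3 + 3 + 3 + 3 + 3 = 15.

15


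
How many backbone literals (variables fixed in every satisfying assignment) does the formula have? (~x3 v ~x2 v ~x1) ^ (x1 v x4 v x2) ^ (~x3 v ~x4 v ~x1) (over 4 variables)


Find all satisfying assignments: 11 model(s).
Check which variables have the same value in every model.
No variable is fixed across all models.
Backbone size = 0.

0


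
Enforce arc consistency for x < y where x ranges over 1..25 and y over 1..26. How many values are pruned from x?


For the constraint x < y, x needs a supporting value in y's domain.
x can be at most 25 (one less than y's maximum).
Valid x values from domain: 25 out of 25.
Pruned = 25 - 25 = 0.

0


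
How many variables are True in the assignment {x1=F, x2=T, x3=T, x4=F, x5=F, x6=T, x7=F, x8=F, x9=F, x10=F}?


The weight is the number of variables assigned True.
True variables: x2, x3, x6.
Weight = 3.

3


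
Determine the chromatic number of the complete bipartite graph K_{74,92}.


K_{74,92} is bipartite by definition: the two parts are independent sets, with every edge crossing between them.
Color all vertices in one part with color 1 and all vertices in the other part with color 2.
Since the graph has at least one edge, one color does not suffice.
Chromatic number = 2.

2


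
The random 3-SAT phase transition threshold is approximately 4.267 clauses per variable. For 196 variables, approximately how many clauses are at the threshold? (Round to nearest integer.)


The 3-SAT phase transition occurs at approximately 4.267 clauses per variable.
m = 4.267 * 196 = 836.332.
Rounded to nearest integer: 836.

836


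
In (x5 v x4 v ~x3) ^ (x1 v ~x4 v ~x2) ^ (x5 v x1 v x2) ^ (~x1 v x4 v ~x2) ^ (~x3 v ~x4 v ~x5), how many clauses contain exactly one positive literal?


A definite clause has exactly one positive literal.
Clause 1: 2 positive -> not definite
Clause 2: 1 positive -> definite
Clause 3: 3 positive -> not definite
Clause 4: 1 positive -> definite
Clause 5: 0 positive -> not definite
Definite clause count = 2.

2


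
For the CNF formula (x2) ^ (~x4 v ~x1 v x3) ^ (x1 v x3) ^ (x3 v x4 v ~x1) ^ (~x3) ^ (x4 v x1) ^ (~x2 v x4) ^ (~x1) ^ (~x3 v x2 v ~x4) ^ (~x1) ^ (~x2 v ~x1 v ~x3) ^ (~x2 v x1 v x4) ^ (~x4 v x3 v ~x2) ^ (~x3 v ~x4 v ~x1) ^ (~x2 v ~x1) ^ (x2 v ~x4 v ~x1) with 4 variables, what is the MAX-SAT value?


Enumerate all 16 truth assignments.
For each, count how many of the 16 clauses are satisfied.
The formula is not fully satisfiable, so the maximum is below 16.
Maximum simultaneously satisfiable clauses = 15.

15


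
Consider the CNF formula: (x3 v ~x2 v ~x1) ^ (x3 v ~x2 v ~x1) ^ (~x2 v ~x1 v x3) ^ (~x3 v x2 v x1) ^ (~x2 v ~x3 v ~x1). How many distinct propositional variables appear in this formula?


Identify each distinct variable in the formula.
Variables found: x1, x2, x3.
Total distinct variables = 3.

3


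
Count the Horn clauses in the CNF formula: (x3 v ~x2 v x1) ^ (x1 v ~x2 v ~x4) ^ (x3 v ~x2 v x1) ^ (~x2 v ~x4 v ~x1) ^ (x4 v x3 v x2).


A Horn clause has at most one positive literal.
Clause 1: 2 positive lit(s) -> not Horn
Clause 2: 1 positive lit(s) -> Horn
Clause 3: 2 positive lit(s) -> not Horn
Clause 4: 0 positive lit(s) -> Horn
Clause 5: 3 positive lit(s) -> not Horn
Total Horn clauses = 2.

2


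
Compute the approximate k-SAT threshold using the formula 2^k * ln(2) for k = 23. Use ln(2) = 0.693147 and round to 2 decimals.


Using the asymptotic formula: threshold ~ 2^k * ln(2).
2^23 = 8388608.
8388608 * 0.693147 = 5814538.47.

5814538.47


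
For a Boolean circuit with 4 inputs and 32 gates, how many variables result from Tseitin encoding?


The Tseitin transformation introduces one auxiliary variable per gate.
Total variables = inputs + gates = 4 + 32 = 36.

36


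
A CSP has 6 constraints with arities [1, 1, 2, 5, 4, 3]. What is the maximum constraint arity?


The arities are: 1, 1, 2, 5, 4, 3.
Scan for the maximum value.
Maximum arity = 5.

5


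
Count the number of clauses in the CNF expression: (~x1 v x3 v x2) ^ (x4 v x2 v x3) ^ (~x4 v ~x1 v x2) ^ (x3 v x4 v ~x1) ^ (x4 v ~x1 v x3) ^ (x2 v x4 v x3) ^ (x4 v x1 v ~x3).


Each group enclosed in parentheses joined by ^ is one clause.
Counting the conjuncts: 7 clauses.

7


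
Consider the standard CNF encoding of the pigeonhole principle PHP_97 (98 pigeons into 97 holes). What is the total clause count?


The PHP encoding has two parts:
1) At-least-one-hole clauses: 98 (one per pigeon, each with 97 literals).
2) At-most-one-pigeon-per-hole clauses: 97 holes * C(98,2) = 97 * 4753 = 461041.
Total clauses = 98 + 461041 = 461139.

461139


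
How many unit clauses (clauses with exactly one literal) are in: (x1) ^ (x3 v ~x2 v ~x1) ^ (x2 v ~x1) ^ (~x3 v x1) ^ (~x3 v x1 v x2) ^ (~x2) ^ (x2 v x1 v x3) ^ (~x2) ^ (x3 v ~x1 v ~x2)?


A unit clause contains exactly one literal.
Unit clauses found: (x1), (~x2), (~x2).
Count = 3.

3


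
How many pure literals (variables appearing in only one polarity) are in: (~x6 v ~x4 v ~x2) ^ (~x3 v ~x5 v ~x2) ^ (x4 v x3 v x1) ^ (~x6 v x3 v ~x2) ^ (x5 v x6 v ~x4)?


A pure literal appears in only one polarity across all clauses.
Pure literals: x1 (positive only), x2 (negative only).
Count = 2.

2


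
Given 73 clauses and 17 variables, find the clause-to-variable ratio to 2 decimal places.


Clause-to-variable ratio = clauses / variables.
73 / 17 = 4.29.

4.29


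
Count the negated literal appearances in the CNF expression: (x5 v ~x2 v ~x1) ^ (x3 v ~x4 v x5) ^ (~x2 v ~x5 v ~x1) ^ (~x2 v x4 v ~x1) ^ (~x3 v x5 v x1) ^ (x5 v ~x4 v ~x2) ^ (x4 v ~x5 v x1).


Scan each clause for negated literals.
Clause 1: 2 negative; Clause 2: 1 negative; Clause 3: 3 negative; Clause 4: 2 negative; Clause 5: 1 negative; Clause 6: 2 negative; Clause 7: 1 negative.
Total negative literal occurrences = 12.

12


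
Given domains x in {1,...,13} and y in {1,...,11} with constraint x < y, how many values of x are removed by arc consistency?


For the constraint x < y, x needs a supporting value in y's domain.
x can be at most 10 (one less than y's maximum).
Valid x values from domain: 10 out of 13.
Pruned = 13 - 10 = 3.

3


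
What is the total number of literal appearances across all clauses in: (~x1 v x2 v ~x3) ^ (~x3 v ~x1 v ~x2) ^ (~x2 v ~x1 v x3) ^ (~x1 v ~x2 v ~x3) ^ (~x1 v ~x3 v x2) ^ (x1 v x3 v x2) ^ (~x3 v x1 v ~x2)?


Clause lengths: 3, 3, 3, 3, 3, 3, 3.
Sum = 3 + 3 + 3 + 3 + 3 + 3 + 3 = 21.

21


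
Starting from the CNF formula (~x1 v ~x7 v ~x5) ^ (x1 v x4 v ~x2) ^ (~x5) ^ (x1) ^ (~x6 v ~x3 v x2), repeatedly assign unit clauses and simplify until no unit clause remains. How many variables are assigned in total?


Unit propagation repeatedly assigns the literal in any unit clause, then simplifies.
Assignments in order: x5 = F, x1 = T.
No further unit clauses remain.
Total variables assigned = 2.

2


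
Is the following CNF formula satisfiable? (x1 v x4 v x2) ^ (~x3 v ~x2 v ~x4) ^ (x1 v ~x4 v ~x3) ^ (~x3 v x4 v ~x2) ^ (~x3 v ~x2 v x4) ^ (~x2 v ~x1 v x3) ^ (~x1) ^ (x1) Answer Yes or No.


Check all 16 possible truth assignments.
Number of satisfying assignments found: 0.
The formula is unsatisfiable.

No


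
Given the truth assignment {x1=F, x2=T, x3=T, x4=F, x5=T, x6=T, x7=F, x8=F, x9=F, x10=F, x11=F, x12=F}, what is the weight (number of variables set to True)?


The weight is the number of variables assigned True.
True variables: x2, x3, x5, x6.
Weight = 4.

4


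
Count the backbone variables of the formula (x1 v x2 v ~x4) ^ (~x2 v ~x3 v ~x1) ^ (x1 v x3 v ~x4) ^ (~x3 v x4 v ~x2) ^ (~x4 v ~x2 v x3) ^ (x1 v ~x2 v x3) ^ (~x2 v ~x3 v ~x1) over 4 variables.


Find all satisfying assignments: 8 model(s).
Check which variables have the same value in every model.
No variable is fixed across all models.
Backbone size = 0.

0


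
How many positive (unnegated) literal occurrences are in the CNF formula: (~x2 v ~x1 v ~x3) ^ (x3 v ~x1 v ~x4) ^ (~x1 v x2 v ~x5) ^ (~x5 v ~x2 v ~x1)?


Scan each clause for unnegated literals.
Clause 1: 0 positive; Clause 2: 1 positive; Clause 3: 1 positive; Clause 4: 0 positive.
Total positive literal occurrences = 2.

2


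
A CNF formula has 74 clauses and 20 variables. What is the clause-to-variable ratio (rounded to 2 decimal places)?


Clause-to-variable ratio = clauses / variables.
74 / 20 = 3.7.

3.7


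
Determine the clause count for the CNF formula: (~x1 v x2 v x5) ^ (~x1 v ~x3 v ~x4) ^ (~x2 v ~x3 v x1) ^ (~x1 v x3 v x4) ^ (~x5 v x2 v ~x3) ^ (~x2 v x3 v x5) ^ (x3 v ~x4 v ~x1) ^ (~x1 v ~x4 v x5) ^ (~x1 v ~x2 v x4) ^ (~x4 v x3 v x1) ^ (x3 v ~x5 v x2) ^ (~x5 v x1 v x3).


Each group enclosed in parentheses joined by ^ is one clause.
Counting the conjuncts: 12 clauses.

12


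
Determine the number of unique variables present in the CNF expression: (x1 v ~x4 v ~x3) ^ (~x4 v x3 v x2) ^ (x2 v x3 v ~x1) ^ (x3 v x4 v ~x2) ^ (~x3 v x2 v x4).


Identify each distinct variable in the formula.
Variables found: x1, x2, x3, x4.
Total distinct variables = 4.

4


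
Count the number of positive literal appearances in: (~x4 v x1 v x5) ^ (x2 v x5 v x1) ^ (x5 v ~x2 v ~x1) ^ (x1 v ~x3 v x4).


Scan each clause for unnegated literals.
Clause 1: 2 positive; Clause 2: 3 positive; Clause 3: 1 positive; Clause 4: 2 positive.
Total positive literal occurrences = 8.

8


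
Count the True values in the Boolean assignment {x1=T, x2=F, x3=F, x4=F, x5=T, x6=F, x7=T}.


The weight is the number of variables assigned True.
True variables: x1, x5, x7.
Weight = 3.

3


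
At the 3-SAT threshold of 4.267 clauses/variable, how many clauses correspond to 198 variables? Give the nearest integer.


The 3-SAT phase transition occurs at approximately 4.267 clauses per variable.
m = 4.267 * 198 = 844.866.
Rounded to nearest integer: 845.

845


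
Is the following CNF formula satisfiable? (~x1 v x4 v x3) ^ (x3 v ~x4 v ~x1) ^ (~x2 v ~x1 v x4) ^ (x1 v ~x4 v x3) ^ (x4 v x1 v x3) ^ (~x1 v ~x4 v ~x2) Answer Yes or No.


Check all 16 possible truth assignments.
Number of satisfying assignments found: 6.
The formula is satisfiable.

Yes


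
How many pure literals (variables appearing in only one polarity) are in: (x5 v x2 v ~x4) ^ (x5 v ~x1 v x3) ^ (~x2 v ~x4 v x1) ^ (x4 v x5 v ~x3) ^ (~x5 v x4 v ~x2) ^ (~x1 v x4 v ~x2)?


A pure literal appears in only one polarity across all clauses.
No pure literals found.
Count = 0.

0


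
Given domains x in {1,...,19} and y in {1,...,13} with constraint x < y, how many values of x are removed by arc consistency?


For the constraint x < y, x needs a supporting value in y's domain.
x can be at most 12 (one less than y's maximum).
Valid x values from domain: 12 out of 19.
Pruned = 19 - 12 = 7.

7


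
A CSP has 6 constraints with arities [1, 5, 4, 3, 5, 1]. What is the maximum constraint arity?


The arities are: 1, 5, 4, 3, 5, 1.
Scan for the maximum value.
Maximum arity = 5.

5


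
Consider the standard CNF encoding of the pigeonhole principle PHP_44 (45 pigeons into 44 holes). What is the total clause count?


The PHP encoding has two parts:
1) At-least-one-hole clauses: 45 (one per pigeon, each with 44 literals).
2) At-most-one-pigeon-per-hole clauses: 44 holes * C(45,2) = 44 * 990 = 43560.
Total clauses = 45 + 43560 = 43605.

43605


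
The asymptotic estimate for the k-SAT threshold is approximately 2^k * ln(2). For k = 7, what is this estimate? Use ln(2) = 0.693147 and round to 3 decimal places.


Using the asymptotic formula: threshold ~ 2^k * ln(2).
2^7 = 128.
128 * 0.693147 = 88.723.

88.723


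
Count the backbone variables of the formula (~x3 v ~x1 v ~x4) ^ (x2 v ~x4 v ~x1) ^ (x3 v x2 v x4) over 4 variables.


Find all satisfying assignments: 11 model(s).
Check which variables have the same value in every model.
No variable is fixed across all models.
Backbone size = 0.

0


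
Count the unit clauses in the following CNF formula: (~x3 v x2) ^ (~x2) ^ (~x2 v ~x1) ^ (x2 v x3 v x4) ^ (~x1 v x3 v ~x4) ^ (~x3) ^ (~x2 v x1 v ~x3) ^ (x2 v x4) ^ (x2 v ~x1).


A unit clause contains exactly one literal.
Unit clauses found: (~x2), (~x3).
Count = 2.

2


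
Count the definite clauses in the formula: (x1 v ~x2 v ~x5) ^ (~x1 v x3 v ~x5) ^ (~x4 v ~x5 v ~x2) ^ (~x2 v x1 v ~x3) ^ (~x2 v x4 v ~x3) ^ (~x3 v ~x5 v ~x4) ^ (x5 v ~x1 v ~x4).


A definite clause has exactly one positive literal.
Clause 1: 1 positive -> definite
Clause 2: 1 positive -> definite
Clause 3: 0 positive -> not definite
Clause 4: 1 positive -> definite
Clause 5: 1 positive -> definite
Clause 6: 0 positive -> not definite
Clause 7: 1 positive -> definite
Definite clause count = 5.

5


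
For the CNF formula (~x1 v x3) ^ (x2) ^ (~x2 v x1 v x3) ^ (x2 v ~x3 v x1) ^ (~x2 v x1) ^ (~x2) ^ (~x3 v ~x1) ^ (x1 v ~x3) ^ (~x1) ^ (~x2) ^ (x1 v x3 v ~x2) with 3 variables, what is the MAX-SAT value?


Enumerate all 8 truth assignments.
For each, count how many of the 11 clauses are satisfied.
The formula is not fully satisfiable, so the maximum is below 11.
Maximum simultaneously satisfiable clauses = 10.

10


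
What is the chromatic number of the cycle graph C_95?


An odd cycle cannot be 2-colored: alternating two colors around the cycle returns to the start with a conflict.
Since 95 is odd, three colors are required (and three suffice).
Chromatic number = 3.

3


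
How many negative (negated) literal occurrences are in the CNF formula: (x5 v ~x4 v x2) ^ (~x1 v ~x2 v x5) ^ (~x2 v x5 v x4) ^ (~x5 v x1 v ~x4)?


Scan each clause for negated literals.
Clause 1: 1 negative; Clause 2: 2 negative; Clause 3: 1 negative; Clause 4: 2 negative.
Total negative literal occurrences = 6.

6


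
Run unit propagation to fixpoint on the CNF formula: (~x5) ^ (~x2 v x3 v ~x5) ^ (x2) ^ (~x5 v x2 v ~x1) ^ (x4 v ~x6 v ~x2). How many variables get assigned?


Unit propagation repeatedly assigns the literal in any unit clause, then simplifies.
Assignments in order: x5 = F, x2 = T.
No further unit clauses remain.
Total variables assigned = 2.

2


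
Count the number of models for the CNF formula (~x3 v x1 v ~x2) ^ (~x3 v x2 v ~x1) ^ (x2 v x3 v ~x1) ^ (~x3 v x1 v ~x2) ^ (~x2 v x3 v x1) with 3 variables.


Enumerate all 8 truth assignments over 3 variables.
Test each against every clause.
Satisfying assignments found: 4.

4


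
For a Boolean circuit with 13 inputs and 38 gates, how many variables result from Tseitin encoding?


The Tseitin transformation introduces one auxiliary variable per gate.
Total variables = inputs + gates = 13 + 38 = 51.

51


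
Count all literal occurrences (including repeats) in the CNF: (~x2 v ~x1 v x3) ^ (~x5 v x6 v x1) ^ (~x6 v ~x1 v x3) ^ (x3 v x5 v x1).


Clause lengths: 3, 3, 3, 3.
Sum = 3 + 3 + 3 + 3 = 12.

12


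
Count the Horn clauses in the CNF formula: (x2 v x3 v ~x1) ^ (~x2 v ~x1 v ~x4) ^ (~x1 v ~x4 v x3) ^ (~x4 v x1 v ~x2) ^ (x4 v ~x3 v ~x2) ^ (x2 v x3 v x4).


A Horn clause has at most one positive literal.
Clause 1: 2 positive lit(s) -> not Horn
Clause 2: 0 positive lit(s) -> Horn
Clause 3: 1 positive lit(s) -> Horn
Clause 4: 1 positive lit(s) -> Horn
Clause 5: 1 positive lit(s) -> Horn
Clause 6: 3 positive lit(s) -> not Horn
Total Horn clauses = 4.

4


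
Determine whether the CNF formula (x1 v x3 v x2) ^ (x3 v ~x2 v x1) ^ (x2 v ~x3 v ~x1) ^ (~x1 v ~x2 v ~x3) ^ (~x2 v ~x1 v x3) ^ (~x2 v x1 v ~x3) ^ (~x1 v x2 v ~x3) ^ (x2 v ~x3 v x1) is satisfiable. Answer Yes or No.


Check all 8 possible truth assignments.
Number of satisfying assignments found: 1.
The formula is satisfiable.

Yes


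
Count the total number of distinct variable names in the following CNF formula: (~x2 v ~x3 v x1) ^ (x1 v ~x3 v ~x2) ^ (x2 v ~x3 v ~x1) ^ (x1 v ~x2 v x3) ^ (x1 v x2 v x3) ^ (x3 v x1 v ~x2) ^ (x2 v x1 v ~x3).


Identify each distinct variable in the formula.
Variables found: x1, x2, x3.
Total distinct variables = 3.

3


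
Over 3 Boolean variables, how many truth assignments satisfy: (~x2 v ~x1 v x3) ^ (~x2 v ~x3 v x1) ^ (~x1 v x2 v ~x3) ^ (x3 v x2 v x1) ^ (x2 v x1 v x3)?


Enumerate all 8 truth assignments over 3 variables.
Test each against every clause.
Satisfying assignments found: 4.

4


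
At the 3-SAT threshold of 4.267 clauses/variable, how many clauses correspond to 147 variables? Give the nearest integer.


The 3-SAT phase transition occurs at approximately 4.267 clauses per variable.
m = 4.267 * 147 = 627.249.
Rounded to nearest integer: 627.

627


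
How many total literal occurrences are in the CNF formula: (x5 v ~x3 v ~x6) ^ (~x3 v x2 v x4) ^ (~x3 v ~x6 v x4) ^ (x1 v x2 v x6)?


Clause lengths: 3, 3, 3, 3.
Sum = 3 + 3 + 3 + 3 = 12.

12


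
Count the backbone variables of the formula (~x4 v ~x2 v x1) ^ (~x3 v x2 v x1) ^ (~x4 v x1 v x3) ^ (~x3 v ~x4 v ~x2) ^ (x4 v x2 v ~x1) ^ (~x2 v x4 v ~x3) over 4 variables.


Find all satisfying assignments: 6 model(s).
Check which variables have the same value in every model.
No variable is fixed across all models.
Backbone size = 0.

0


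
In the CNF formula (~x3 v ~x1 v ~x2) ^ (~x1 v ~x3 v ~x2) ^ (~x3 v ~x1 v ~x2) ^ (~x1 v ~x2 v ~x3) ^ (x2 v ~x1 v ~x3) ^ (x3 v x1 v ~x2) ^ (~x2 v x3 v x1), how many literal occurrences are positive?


Scan each clause for unnegated literals.
Clause 1: 0 positive; Clause 2: 0 positive; Clause 3: 0 positive; Clause 4: 0 positive; Clause 5: 1 positive; Clause 6: 2 positive; Clause 7: 2 positive.
Total positive literal occurrences = 5.

5


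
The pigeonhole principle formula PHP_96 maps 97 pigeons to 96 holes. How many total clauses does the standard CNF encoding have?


The PHP encoding has two parts:
1) At-least-one-hole clauses: 97 (one per pigeon, each with 96 literals).
2) At-most-one-pigeon-per-hole clauses: 96 holes * C(97,2) = 96 * 4656 = 446976.
Total clauses = 97 + 446976 = 447073.

447073


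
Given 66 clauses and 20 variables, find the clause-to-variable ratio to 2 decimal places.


Clause-to-variable ratio = clauses / variables.
66 / 20 = 3.3.

3.3


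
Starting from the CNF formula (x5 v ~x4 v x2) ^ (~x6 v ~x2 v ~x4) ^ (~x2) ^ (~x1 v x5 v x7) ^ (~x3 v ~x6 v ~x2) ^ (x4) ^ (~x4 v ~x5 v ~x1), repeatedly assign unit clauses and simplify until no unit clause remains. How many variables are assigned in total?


Unit propagation repeatedly assigns the literal in any unit clause, then simplifies.
Assignments in order: x2 = F, x4 = T, x5 = T, x1 = F.
No further unit clauses remain.
Total variables assigned = 4.

4


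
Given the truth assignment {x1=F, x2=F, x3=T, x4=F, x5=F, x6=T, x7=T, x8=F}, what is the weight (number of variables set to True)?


The weight is the number of variables assigned True.
True variables: x3, x6, x7.
Weight = 3.

3


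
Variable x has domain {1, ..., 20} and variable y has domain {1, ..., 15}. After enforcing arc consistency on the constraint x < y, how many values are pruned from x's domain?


For the constraint x < y, x needs a supporting value in y's domain.
x can be at most 14 (one less than y's maximum).
Valid x values from domain: 14 out of 20.
Pruned = 20 - 14 = 6.

6


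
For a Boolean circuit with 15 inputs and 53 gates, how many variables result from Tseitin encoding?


The Tseitin transformation introduces one auxiliary variable per gate.
Total variables = inputs + gates = 15 + 53 = 68.

68


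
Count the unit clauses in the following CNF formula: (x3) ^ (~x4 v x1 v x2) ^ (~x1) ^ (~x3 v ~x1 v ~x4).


A unit clause contains exactly one literal.
Unit clauses found: (x3), (~x1).
Count = 2.

2


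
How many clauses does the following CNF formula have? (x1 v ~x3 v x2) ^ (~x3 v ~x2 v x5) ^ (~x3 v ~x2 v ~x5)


Each group enclosed in parentheses joined by ^ is one clause.
Counting the conjuncts: 3 clauses.

3


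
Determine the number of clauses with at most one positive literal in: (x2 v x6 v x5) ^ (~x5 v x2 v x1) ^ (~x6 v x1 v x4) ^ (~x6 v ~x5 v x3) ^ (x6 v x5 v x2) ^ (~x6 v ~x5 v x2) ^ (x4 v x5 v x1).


A Horn clause has at most one positive literal.
Clause 1: 3 positive lit(s) -> not Horn
Clause 2: 2 positive lit(s) -> not Horn
Clause 3: 2 positive lit(s) -> not Horn
Clause 4: 1 positive lit(s) -> Horn
Clause 5: 3 positive lit(s) -> not Horn
Clause 6: 1 positive lit(s) -> Horn
Clause 7: 3 positive lit(s) -> not Horn
Total Horn clauses = 2.

2


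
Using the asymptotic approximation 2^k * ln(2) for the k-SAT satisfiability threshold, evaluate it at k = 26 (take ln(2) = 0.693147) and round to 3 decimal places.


Using the asymptotic formula: threshold ~ 2^k * ln(2).
2^26 = 67108864.
67108864 * 0.693147 = 46516307.755.

46516307.755


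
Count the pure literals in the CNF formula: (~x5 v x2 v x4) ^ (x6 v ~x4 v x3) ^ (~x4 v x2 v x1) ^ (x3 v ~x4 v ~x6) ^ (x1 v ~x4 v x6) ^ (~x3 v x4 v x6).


A pure literal appears in only one polarity across all clauses.
Pure literals: x1 (positive only), x2 (positive only), x5 (negative only).
Count = 3.

3


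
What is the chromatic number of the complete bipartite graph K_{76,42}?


K_{76,42} is bipartite by definition: the two parts are independent sets, with every edge crossing between them.
Color all vertices in one part with color 1 and all vertices in the other part with color 2.
Since the graph has at least one edge, one color does not suffice.
Chromatic number = 2.

2


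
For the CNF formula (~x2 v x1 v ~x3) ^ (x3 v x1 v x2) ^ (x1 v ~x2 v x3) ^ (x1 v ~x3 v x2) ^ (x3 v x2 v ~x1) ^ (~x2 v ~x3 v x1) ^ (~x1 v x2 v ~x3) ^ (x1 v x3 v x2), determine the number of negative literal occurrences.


Scan each clause for negated literals.
Clause 1: 2 negative; Clause 2: 0 negative; Clause 3: 1 negative; Clause 4: 1 negative; Clause 5: 1 negative; Clause 6: 2 negative; Clause 7: 2 negative; Clause 8: 0 negative.
Total negative literal occurrences = 9.

9


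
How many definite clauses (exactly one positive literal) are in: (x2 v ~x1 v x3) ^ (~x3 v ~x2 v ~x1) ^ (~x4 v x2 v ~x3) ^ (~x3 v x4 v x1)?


A definite clause has exactly one positive literal.
Clause 1: 2 positive -> not definite
Clause 2: 0 positive -> not definite
Clause 3: 1 positive -> definite
Clause 4: 2 positive -> not definite
Definite clause count = 1.

1


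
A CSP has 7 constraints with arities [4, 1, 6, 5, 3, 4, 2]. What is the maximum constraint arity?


The arities are: 4, 1, 6, 5, 3, 4, 2.
Scan for the maximum value.
Maximum arity = 6.

6


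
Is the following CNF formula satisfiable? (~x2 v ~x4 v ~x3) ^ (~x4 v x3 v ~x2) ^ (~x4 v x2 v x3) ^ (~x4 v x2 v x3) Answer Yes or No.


Check all 16 possible truth assignments.
Number of satisfying assignments found: 10.
The formula is satisfiable.

Yes


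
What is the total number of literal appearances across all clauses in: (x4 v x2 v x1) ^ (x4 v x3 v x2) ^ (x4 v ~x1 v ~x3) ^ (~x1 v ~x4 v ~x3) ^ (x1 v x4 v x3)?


Clause lengths: 3, 3, 3, 3, 3.
Sum = 3 + 3 + 3 + 3 + 3 = 15.

15


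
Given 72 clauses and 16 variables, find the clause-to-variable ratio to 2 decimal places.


Clause-to-variable ratio = clauses / variables.
72 / 16 = 4.5.

4.5


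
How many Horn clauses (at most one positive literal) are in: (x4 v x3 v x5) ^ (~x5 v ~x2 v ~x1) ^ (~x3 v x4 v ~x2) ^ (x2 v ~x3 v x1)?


A Horn clause has at most one positive literal.
Clause 1: 3 positive lit(s) -> not Horn
Clause 2: 0 positive lit(s) -> Horn
Clause 3: 1 positive lit(s) -> Horn
Clause 4: 2 positive lit(s) -> not Horn
Total Horn clauses = 2.

2


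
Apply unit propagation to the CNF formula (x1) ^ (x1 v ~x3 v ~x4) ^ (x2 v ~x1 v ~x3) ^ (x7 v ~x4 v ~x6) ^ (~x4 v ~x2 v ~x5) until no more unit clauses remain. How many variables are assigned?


Unit propagation repeatedly assigns the literal in any unit clause, then simplifies.
Assignments in order: x1 = T.
No further unit clauses remain.
Total variables assigned = 1.

1


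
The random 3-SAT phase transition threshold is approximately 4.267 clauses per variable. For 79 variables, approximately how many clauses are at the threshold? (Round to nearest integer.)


The 3-SAT phase transition occurs at approximately 4.267 clauses per variable.
m = 4.267 * 79 = 337.093.
Rounded to nearest integer: 337.

337


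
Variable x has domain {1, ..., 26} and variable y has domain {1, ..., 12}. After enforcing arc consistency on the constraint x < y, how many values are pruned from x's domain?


For the constraint x < y, x needs a supporting value in y's domain.
x can be at most 11 (one less than y's maximum).
Valid x values from domain: 11 out of 26.
Pruned = 26 - 11 = 15.

15


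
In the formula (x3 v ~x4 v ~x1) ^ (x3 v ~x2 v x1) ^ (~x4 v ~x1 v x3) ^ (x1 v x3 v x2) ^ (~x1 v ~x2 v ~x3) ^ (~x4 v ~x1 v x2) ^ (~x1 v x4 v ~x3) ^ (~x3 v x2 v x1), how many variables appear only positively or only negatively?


A pure literal appears in only one polarity across all clauses.
No pure literals found.
Count = 0.

0


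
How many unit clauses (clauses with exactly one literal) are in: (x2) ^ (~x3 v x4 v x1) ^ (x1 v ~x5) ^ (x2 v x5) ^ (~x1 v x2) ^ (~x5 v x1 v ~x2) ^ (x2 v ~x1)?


A unit clause contains exactly one literal.
Unit clauses found: (x2).
Count = 1.

1


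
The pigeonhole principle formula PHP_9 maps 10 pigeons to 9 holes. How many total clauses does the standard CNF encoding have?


The PHP encoding has two parts:
1) At-least-one-hole clauses: 10 (one per pigeon, each with 9 literals).
2) At-most-one-pigeon-per-hole clauses: 9 holes * C(10,2) = 9 * 45 = 405.
Total clauses = 10 + 405 = 415.

415


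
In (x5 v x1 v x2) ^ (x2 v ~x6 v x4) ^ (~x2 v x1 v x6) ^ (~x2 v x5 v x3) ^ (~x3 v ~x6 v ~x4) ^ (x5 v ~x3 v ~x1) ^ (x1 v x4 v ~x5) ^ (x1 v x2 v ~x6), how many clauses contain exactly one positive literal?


A definite clause has exactly one positive literal.
Clause 1: 3 positive -> not definite
Clause 2: 2 positive -> not definite
Clause 3: 2 positive -> not definite
Clause 4: 2 positive -> not definite
Clause 5: 0 positive -> not definite
Clause 6: 1 positive -> definite
Clause 7: 2 positive -> not definite
Clause 8: 2 positive -> not definite
Definite clause count = 1.

1


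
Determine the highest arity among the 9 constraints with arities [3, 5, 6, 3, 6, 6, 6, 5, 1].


The arities are: 3, 5, 6, 3, 6, 6, 6, 5, 1.
Scan for the maximum value.
Maximum arity = 6.

6


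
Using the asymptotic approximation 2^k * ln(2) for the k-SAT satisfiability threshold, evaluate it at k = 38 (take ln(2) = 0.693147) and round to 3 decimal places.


Using the asymptotic formula: threshold ~ 2^k * ln(2).
2^38 = 274877906944.
274877906944 * 0.693147 = 190530796564.513.

190530796564.513


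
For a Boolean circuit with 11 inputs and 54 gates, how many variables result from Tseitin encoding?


The Tseitin transformation introduces one auxiliary variable per gate.
Total variables = inputs + gates = 11 + 54 = 65.

65


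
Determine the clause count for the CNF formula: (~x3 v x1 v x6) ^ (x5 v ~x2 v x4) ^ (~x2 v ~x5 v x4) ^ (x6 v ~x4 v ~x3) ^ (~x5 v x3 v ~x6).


Each group enclosed in parentheses joined by ^ is one clause.
Counting the conjuncts: 5 clauses.

5


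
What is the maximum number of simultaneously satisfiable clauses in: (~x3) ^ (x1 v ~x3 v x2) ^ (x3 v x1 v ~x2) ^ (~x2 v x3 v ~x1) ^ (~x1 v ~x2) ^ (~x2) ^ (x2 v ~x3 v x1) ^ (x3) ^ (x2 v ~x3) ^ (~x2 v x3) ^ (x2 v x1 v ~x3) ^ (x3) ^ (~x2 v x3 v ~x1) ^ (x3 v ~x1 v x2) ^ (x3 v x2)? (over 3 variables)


Enumerate all 8 truth assignments.
For each, count how many of the 15 clauses are satisfied.
The formula is not fully satisfiable, so the maximum is below 15.
Maximum simultaneously satisfiable clauses = 13.

13


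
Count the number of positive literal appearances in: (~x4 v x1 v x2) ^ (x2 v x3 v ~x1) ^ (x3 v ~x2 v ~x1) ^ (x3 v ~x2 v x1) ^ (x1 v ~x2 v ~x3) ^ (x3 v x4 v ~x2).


Scan each clause for unnegated literals.
Clause 1: 2 positive; Clause 2: 2 positive; Clause 3: 1 positive; Clause 4: 2 positive; Clause 5: 1 positive; Clause 6: 2 positive.
Total positive literal occurrences = 10.

10


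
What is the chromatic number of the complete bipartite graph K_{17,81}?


K_{17,81} is bipartite by definition: the two parts are independent sets, with every edge crossing between them.
Color all vertices in one part with color 1 and all vertices in the other part with color 2.
Since the graph has at least one edge, one color does not suffice.
Chromatic number = 2.

2


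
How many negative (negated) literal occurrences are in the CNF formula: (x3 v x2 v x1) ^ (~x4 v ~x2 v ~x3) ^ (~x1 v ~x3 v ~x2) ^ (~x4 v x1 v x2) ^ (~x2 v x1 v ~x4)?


Scan each clause for negated literals.
Clause 1: 0 negative; Clause 2: 3 negative; Clause 3: 3 negative; Clause 4: 1 negative; Clause 5: 2 negative.
Total negative literal occurrences = 9.

9


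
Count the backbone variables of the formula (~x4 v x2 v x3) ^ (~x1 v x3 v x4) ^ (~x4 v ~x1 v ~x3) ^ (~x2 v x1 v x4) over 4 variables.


Find all satisfying assignments: 8 model(s).
Check which variables have the same value in every model.
No variable is fixed across all models.
Backbone size = 0.

0


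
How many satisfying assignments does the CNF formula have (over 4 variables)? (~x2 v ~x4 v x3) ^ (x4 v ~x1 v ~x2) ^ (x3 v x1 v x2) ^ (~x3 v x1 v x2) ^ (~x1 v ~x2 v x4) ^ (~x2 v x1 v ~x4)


Enumerate all 16 truth assignments over 4 variables.
Test each against every clause.
Satisfying assignments found: 7.

7


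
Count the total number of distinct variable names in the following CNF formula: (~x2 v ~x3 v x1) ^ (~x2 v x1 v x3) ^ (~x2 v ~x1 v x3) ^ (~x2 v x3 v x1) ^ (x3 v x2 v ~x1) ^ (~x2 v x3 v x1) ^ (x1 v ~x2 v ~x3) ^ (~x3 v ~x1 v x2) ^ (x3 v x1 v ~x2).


Identify each distinct variable in the formula.
Variables found: x1, x2, x3.
Total distinct variables = 3.

3


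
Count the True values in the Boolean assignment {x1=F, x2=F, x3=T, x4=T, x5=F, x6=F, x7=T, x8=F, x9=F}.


The weight is the number of variables assigned True.
True variables: x3, x4, x7.
Weight = 3.

3


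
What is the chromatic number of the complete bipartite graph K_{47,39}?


K_{47,39} is bipartite by definition: the two parts are independent sets, with every edge crossing between them.
Color all vertices in one part with color 1 and all vertices in the other part with color 2.
Since the graph has at least one edge, one color does not suffice.
Chromatic number = 2.

2


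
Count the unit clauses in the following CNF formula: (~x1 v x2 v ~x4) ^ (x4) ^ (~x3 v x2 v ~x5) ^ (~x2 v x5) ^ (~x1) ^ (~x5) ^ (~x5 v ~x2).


A unit clause contains exactly one literal.
Unit clauses found: (x4), (~x1), (~x5).
Count = 3.

3


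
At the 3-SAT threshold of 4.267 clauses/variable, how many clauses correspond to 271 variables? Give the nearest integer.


The 3-SAT phase transition occurs at approximately 4.267 clauses per variable.
m = 4.267 * 271 = 1156.357.
Rounded to nearest integer: 1156.

1156


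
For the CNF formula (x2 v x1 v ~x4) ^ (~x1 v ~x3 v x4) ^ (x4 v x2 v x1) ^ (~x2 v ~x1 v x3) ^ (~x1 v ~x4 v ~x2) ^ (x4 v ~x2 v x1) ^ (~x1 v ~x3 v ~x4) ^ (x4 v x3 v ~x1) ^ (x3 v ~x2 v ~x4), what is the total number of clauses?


Each group enclosed in parentheses joined by ^ is one clause.
Counting the conjuncts: 9 clauses.

9


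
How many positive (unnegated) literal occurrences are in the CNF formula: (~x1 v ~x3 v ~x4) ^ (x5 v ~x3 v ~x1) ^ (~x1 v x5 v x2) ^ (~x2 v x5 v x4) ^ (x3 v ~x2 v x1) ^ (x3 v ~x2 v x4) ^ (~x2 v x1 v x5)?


Scan each clause for unnegated literals.
Clause 1: 0 positive; Clause 2: 1 positive; Clause 3: 2 positive; Clause 4: 2 positive; Clause 5: 2 positive; Clause 6: 2 positive; Clause 7: 2 positive.
Total positive literal occurrences = 11.

11


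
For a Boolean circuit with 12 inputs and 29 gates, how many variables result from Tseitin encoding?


The Tseitin transformation introduces one auxiliary variable per gate.
Total variables = inputs + gates = 12 + 29 = 41.

41


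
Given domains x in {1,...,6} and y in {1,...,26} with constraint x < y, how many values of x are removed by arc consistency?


For the constraint x < y, x needs a supporting value in y's domain.
x can be at most 25 (one less than y's maximum).
Valid x values from domain: 6 out of 6.
Pruned = 6 - 6 = 0.

0


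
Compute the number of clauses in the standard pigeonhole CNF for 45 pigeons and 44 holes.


The PHP encoding has two parts:
1) At-least-one-hole clauses: 45 (one per pigeon, each with 44 literals).
2) At-most-one-pigeon-per-hole clauses: 44 holes * C(45,2) = 44 * 990 = 43560.
Total clauses = 45 + 43560 = 43605.

43605


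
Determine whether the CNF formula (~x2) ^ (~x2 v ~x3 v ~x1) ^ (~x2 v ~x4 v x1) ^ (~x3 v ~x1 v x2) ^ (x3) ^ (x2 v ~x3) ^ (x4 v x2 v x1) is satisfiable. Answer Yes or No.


Check all 16 possible truth assignments.
Number of satisfying assignments found: 0.
The formula is unsatisfiable.

No


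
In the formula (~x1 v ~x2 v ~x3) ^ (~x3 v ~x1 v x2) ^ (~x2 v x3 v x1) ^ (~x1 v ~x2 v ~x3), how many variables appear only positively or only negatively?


A pure literal appears in only one polarity across all clauses.
No pure literals found.
Count = 0.

0


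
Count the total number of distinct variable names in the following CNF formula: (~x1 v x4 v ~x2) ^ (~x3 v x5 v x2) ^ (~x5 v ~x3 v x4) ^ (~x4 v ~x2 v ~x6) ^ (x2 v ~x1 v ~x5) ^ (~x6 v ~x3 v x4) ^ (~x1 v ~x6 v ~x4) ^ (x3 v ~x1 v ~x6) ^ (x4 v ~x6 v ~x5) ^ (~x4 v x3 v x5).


Identify each distinct variable in the formula.
Variables found: x1, x2, x3, x4, x5, x6.
Total distinct variables = 6.

6


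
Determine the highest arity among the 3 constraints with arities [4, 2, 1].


The arities are: 4, 2, 1.
Scan for the maximum value.
Maximum arity = 4.

4


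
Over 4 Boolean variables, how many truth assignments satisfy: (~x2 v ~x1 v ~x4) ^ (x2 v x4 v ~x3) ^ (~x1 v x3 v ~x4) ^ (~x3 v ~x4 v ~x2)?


Enumerate all 16 truth assignments over 4 variables.
Test each against every clause.
Satisfying assignments found: 10.

10


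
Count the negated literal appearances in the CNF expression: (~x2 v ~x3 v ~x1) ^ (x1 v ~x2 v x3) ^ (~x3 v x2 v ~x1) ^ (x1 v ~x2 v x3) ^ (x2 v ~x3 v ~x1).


Scan each clause for negated literals.
Clause 1: 3 negative; Clause 2: 1 negative; Clause 3: 2 negative; Clause 4: 1 negative; Clause 5: 2 negative.
Total negative literal occurrences = 9.

9
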